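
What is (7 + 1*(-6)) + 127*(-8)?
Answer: -1015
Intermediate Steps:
(7 + 1*(-6)) + 127*(-8) = (7 - 6) - 1016 = 1 - 1016 = -1015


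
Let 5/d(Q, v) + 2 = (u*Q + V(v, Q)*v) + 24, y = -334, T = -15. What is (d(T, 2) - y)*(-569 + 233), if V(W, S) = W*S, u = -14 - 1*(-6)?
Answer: -4602024/41 ≈ -1.1224e+5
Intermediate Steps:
u = -8 (u = -14 + 6 = -8)
V(W, S) = S*W
d(Q, v) = 5/(22 - 8*Q + Q*v**2) (d(Q, v) = 5/(-2 + ((-8*Q + (Q*v)*v) + 24)) = 5/(-2 + ((-8*Q + Q*v**2) + 24)) = 5/(-2 + (24 - 8*Q + Q*v**2)) = 5/(22 - 8*Q + Q*v**2))
(d(T, 2) - y)*(-569 + 233) = (5/(22 - 8*(-15) - 15*2**2) - 1*(-334))*(-569 + 233) = (5/(22 + 120 - 15*4) + 334)*(-336) = (5/(22 + 120 - 60) + 334)*(-336) = (5/82 + 334)*(-336) = (27393/82)*(-336) = -4602024/41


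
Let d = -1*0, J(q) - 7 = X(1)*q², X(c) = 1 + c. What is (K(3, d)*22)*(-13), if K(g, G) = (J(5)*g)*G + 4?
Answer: -1144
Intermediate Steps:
J(q) = 7 + 2*q² (J(q) = 7 + (1 + 1)*q² = 7 + 2*q²)
d = 0
K(g, G) = 4 + 57*G*g (K(g, G) = ((7 + 2*5²)*g)*G + 4 = ((7 + 2*25)*g)*G + 4 = ((7 + 50)*g)*G + 4 = (57*g)*G + 4 = 57*G*g + 4 = 4 + 57*G*g)
(K(3, d)*22)*(-13) = ((4 + 57*0*3)*22)*(-13) = ((4 + 0)*22)*(-13) = (4*22)*(-13) = 88*(-13) = -1144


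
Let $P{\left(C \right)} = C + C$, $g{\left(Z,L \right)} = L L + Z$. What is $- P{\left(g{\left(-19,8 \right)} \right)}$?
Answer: $-90$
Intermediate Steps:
$g{\left(Z,L \right)} = Z + L^{2}$ ($g{\left(Z,L \right)} = L^{2} + Z = Z + L^{2}$)
$P{\left(C \right)} = 2 C$
$- P{\left(g{\left(-19,8 \right)} \right)} = - 2 \left(-19 + 8^{2}\right) = - 2 \left(-19 + 64\right) = - 2 \cdot 45 = \left(-1\right) 90 = -90$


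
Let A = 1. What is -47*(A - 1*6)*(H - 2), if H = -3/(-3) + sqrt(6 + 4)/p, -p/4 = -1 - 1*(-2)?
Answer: -235 - 235*sqrt(10)/4 ≈ -420.78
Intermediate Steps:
p = -4 (p = -4*(-1 - 1*(-2)) = -4*(-1 + 2) = -4*1 = -4)
H = 1 - sqrt(10)/4 (H = -3/(-3) + sqrt(6 + 4)/(-4) = -3*(-1/3) + sqrt(10)*(-1/4) = 1 - sqrt(10)/4 ≈ 0.20943)
-47*(A - 1*6)*(H - 2) = -47*(1 - 1*6)*((1 - sqrt(10)/4) - 2) = -47*(1 - 6)*(-1 - sqrt(10)/4) = -(-235)*(-1 - sqrt(10)/4) = -47*(5 + 5*sqrt(10)/4) = -235 - 235*sqrt(10)/4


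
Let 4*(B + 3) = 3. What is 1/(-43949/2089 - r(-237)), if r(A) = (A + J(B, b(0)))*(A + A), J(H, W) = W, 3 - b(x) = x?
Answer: -2089/231747473 ≈ -9.0141e-6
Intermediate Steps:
B = -9/4 (B = -3 + (¼)*3 = -3 + ¾ = -9/4 ≈ -2.2500)
b(x) = 3 - x
r(A) = 2*A*(3 + A) (r(A) = (A + (3 - 1*0))*(A + A) = (A + (3 + 0))*(2*A) = (A + 3)*(2*A) = (3 + A)*(2*A) = 2*A*(3 + A))
1/(-43949/2089 - r(-237)) = 1/(-43949/2089 - 2*(-237)*(3 - 237)) = 1/(-43949*1/2089 - 2*(-237)*(-234)) = 1/(-43949/2089 - 1*110916) = 1/(-43949/2089 - 110916) = 1/(-231747473/2089) = -2089/231747473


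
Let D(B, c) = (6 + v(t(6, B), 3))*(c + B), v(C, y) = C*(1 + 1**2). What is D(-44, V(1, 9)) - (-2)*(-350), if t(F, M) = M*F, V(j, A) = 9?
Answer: 17570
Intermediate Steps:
t(F, M) = F*M
v(C, y) = 2*C (v(C, y) = C*(1 + 1) = C*2 = 2*C)
D(B, c) = (6 + 12*B)*(B + c) (D(B, c) = (6 + 2*(6*B))*(c + B) = (6 + 12*B)*(B + c))
D(-44, V(1, 9)) - (-2)*(-350) = (6*(-44) + 6*9 + 12*(-44)**2 + 12*(-44)*9) - (-2)*(-350) = (-264 + 54 + 12*1936 - 4752) - 1*700 = (-264 + 54 + 23232 - 4752) - 700 = 18270 - 700 = 17570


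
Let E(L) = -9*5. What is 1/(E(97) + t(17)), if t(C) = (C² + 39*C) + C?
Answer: 1/924 ≈ 0.0010823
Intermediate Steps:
E(L) = -45
t(C) = C² + 40*C
1/(E(97) + t(17)) = 1/(-45 + 17*(40 + 17)) = 1/(-45 + 17*57) = 1/(-45 + 969) = 1/924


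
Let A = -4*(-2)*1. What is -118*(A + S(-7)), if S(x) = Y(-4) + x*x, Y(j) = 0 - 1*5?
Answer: -6136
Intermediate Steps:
Y(j) = -5 (Y(j) = 0 - 5 = -5)
S(x) = -5 + x**2 (S(x) = -5 + x*x = -5 + x**2)
A = 8 (A = 8*1 = 8)
-118*(A + S(-7)) = -118*(8 + (-5 + (-7)**2)) = -118*(8 + (-5 + 49)) = -118*(8 + 44) = -118*52 = -6136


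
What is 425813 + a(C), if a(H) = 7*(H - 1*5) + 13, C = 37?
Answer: 426050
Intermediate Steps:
a(H) = -22 + 7*H (a(H) = 7*(H - 5) + 13 = 7*(-5 + H) + 13 = (-35 + 7*H) + 13 = -22 + 7*H)
425813 + a(C) = 425813 + (-22 + 7*37) = 425813 + (-22 + 259) = 425813 + 237 = 426050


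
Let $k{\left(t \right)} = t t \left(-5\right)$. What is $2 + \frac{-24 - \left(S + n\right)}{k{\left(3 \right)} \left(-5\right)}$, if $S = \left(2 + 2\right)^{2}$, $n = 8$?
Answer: $\frac{134}{75} \approx 1.7867$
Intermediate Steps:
$k{\left(t \right)} = - 5 t^{2}$ ($k{\left(t \right)} = t^{2} \left(-5\right) = - 5 t^{2}$)
$S = 16$ ($S = 4^{2} = 16$)
$2 + \frac{-24 - \left(S + n\right)}{k{\left(3 \right)} \left(-5\right)} = 2 + \frac{-24 - \left(16 + 8\right)}{- 5 \cdot 3^{2} \left(-5\right)} = 2 + \frac{-24 - 24}{\left(-5\right) 9 \left(-5\right)} = 2 + \frac{-24 - 24}{\left(-45\right) \left(-5\right)} = 2 + \frac{1}{225} \left(-48\right) = 2 - \frac{16}{75} = \frac{134}{75}$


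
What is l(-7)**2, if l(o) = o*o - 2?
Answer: 2209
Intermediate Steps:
l(o) = -2 + o**2 (l(o) = o**2 - 2 = -2 + o**2)
l(-7)**2 = (-2 + (-7)**2)**2 = (-2 + 49)**2 = 47**2 = 2209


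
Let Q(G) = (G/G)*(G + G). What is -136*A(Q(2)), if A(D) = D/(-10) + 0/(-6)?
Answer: 272/5 ≈ 54.400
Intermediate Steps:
Q(G) = 2*G (Q(G) = 1*(2*G) = 2*G)
A(D) = -D/10 (A(D) = D*(-⅒) + 0*(-⅙) = -D/10 + 0 = -D/10)
-136*A(Q(2)) = -(-68)*2*2/5 = -(-68)*4/5 = -136*(-⅖) = 272/5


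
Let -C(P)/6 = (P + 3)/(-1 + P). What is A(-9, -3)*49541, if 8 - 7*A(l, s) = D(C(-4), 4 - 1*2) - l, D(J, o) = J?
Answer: 49541/35 ≈ 1415.5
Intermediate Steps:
C(P) = -6*(3 + P)/(-1 + P) (C(P) = -6*(P + 3)/(-1 + P) = -6*(3 + P)/(-1 + P))
A(l, s) = 46/35 + l/7 (A(l, s) = 8/7 - (6*(-3 - 1*(-4))/(-1 - 4) - l)/7 = 8/7 - (6*(-3 + 4)/(-5) - l)/7 = 8/7 - (6*(-⅕)*1 - l)/7 = 8/7 - (-6/5 - l)/7 = 8/7 + (6/35 + l/7) = 46/35 + l/7)
A(-9, -3)*49541 = (46/35 + (⅐)*(-9))*49541 = (46/35 - 9/7)*49541 = (1/35)*49541 = 49541/35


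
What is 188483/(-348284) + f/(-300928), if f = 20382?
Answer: -7977317089/13101050944 ≈ -0.60891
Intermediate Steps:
188483/(-348284) + f/(-300928) = 188483/(-348284) + 20382/(-300928) = 188483*(-1/348284) + 20382*(-1/300928) = -188483/348284 - 10191/150464 = -7977317089/13101050944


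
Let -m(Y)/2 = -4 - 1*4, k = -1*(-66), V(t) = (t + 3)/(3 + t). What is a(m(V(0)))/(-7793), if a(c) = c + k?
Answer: -82/7793 ≈ -0.010522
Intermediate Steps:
V(t) = 1 (V(t) = (3 + t)/(3 + t) = 1)
k = 66
m(Y) = 16 (m(Y) = -2*(-4 - 1*4) = -2*(-4 - 4) = -2*(-8) = 16)
a(c) = 66 + c (a(c) = c + 66 = 66 + c)
a(m(V(0)))/(-7793) = (66 + 16)/(-7793) = 82*(-1/7793) = -82/7793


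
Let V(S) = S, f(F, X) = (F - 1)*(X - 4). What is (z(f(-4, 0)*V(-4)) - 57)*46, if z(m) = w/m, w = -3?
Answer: -104811/40 ≈ -2620.3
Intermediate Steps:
f(F, X) = (-1 + F)*(-4 + X)
z(m) = -3/m
(z(f(-4, 0)*V(-4)) - 57)*46 = (-3*(-1/(4*(4 - 1*0 - 4*(-4) - 4*0))) - 57)*46 = (-3*(-1/(4*(4 + 0 + 16 + 0))) - 57)*46 = (-3/(20*(-4)) - 57)*46 = (-3/(-80) - 57)*46 = (-3*(-1/80) - 57)*46 = (3/80 - 57)*46 = -4557/80*46 = -104811/40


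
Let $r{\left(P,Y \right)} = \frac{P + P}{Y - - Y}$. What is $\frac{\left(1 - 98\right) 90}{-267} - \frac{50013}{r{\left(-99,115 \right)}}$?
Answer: $\frac{56907905}{979} \approx 58129.0$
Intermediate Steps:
$r{\left(P,Y \right)} = \frac{P}{Y}$ ($r{\left(P,Y \right)} = \frac{2 P}{Y + Y} = \frac{2 P}{2 Y} = 2 P \frac{1}{2 Y} = \frac{P}{Y}$)
$\frac{\left(1 - 98\right) 90}{-267} - \frac{50013}{r{\left(-99,115 \right)}} = \frac{\left(1 - 98\right) 90}{-267} - \frac{50013}{\left(-99\right) \frac{1}{115}} = \left(-97\right) 90 \left(- \frac{1}{267}\right) - \frac{50013}{\left(-99\right) \frac{1}{115}} = \left(-8730\right) \left(- \frac{1}{267}\right) - \frac{50013}{- \frac{99}{115}} = \frac{2910}{89} - - \frac{639055}{11} = \frac{2910}{89} + \frac{639055}{11} = \frac{56907905}{979}$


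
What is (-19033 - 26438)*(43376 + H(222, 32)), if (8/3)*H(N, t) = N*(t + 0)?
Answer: -2093484840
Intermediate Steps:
H(N, t) = 3*N*t/8 (H(N, t) = 3*(N*(t + 0))/8 = 3*(N*t)/8 = 3*N*t/8)
(-19033 - 26438)*(43376 + H(222, 32)) = (-19033 - 26438)*(43376 + (3/8)*222*32) = -45471*(43376 + 2664) = -45471*46040 = -2093484840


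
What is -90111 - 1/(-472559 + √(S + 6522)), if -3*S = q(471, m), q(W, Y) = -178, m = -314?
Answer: -60368603408124912/669936005699 + 4*√3702/669936005699 ≈ -90111.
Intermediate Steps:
S = 178/3 (S = -⅓*(-178) = 178/3 ≈ 59.333)
-90111 - 1/(-472559 + √(S + 6522)) = -90111 - 1/(-472559 + √(178/3 + 6522)) = -90111 - 1/(-472559 + √(19744/3)) = -90111 - 1/(-472559 + 4*√3702/3)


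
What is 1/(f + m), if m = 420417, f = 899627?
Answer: 1/1320044 ≈ 7.5755e-7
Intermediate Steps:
1/(f + m) = 1/(899627 + 420417) = 1/1320044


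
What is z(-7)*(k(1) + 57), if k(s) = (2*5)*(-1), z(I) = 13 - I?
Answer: 940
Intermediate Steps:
k(s) = -10 (k(s) = 10*(-1) = -10)
z(-7)*(k(1) + 57) = (13 - 1*(-7))*(-10 + 57) = (13 + 7)*47 = 20*47 = 940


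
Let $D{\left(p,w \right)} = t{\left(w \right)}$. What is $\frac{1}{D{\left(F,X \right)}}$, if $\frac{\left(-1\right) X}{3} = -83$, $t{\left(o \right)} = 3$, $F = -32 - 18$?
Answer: $\frac{1}{3} \approx 0.33333$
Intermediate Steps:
$F = -50$ ($F = -32 - 18 = -50$)
$X = 249$ ($X = \left(-3\right) \left(-83\right) = 249$)
$D{\left(p,w \right)} = 3$
$\frac{1}{D{\left(F,X \right)}} = \frac{1}{3}$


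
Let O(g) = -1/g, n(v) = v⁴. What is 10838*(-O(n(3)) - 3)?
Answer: -2622796/81 ≈ -32380.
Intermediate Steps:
10838*(-O(n(3)) - 3) = 10838*(-(-1)/(3⁴) - 3) = 10838*(-(-1)/81 - 3) = 10838*(-1*(-1/81) - 3) = 10838*(1/81 - 3) = 10838*(-242/81) = -2622796/81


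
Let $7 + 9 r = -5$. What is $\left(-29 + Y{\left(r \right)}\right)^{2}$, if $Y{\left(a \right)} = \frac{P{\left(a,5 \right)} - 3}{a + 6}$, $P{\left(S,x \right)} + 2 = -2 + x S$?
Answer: $\frac{199809}{196} \approx 1019.4$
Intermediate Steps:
$P{\left(S,x \right)} = -4 + S x$ ($P{\left(S,x \right)} = -2 + \left(-2 + x S\right) = -2 + \left(-2 + S x\right) = -4 + S x$)
$r = - \frac{4}{3}$ ($r = - \frac{7}{9} + \frac{1}{9} \left(-5\right) = - \frac{7}{9} - \frac{5}{9} = - \frac{4}{3} \approx -1.3333$)
$Y{\left(a \right)} = \frac{-7 + 5 a}{6 + a}$ ($Y{\left(a \right)} = \frac{\left(-4 + a 5\right) - 3}{a + 6} = \frac{\left(-4 + 5 a\right) - 3}{6 + a} = \frac{-7 + 5 a}{6 + a}$)
$\left(-29 + Y{\left(r \right)}\right)^{2} = \left(-29 + \frac{-7 + 5 \left(- \frac{4}{3}\right)}{6 - \frac{4}{3}}\right)^{2} = \left(-29 + \frac{-7 - \frac{20}{3}}{\frac{14}{3}}\right)^{2} = \left(-29 + \frac{3}{14} \left(- \frac{41}{3}\right)\right)^{2} = \left(-29 - \frac{41}{14}\right)^{2} = \left(- \frac{447}{14}\right)^{2} = \frac{199809}{196}$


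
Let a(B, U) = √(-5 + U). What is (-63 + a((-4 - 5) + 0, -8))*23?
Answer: -1449 + 23*I*√13 ≈ -1449.0 + 82.928*I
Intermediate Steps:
(-63 + a((-4 - 5) + 0, -8))*23 = (-63 + √(-5 - 8))*23 = (-63 + √(-13))*23 = (-63 + I*√13)*23 = -1449 + 23*I*√13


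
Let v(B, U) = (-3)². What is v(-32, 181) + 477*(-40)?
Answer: -19071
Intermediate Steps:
v(B, U) = 9
v(-32, 181) + 477*(-40) = 9 + 477*(-40) = 9 - 19080 = -19071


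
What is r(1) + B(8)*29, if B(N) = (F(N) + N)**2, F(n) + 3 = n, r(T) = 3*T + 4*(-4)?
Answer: 4888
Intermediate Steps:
r(T) = -16 + 3*T (r(T) = 3*T - 16 = -16 + 3*T)
F(n) = -3 + n
B(N) = (-3 + 2*N)**2 (B(N) = ((-3 + N) + N)**2 = (-3 + 2*N)**2)
r(1) + B(8)*29 = (-16 + 3*1) + (-3 + 2*8)**2*29 = (-16 + 3) + (-3 + 16)**2*29 = -13 + 13**2*29 = -13 + 169*29 = -13 + 4901 = 4888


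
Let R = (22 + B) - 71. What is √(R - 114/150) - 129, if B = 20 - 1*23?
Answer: -129 + I*√1319/5 ≈ -129.0 + 7.2636*I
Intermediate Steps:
B = -3 (B = 20 - 23 = -3)
R = -52 (R = (22 - 3) - 71 = 19 - 71 = -52)
√(R - 114/150) - 129 = √(-52 - 114/150) - 129 = √(-52 - 114*1/150) - 129 = √(-52 - 19/25) - 129 = √(-1319/25) - 129 = I*√1319/5 - 129 = -129 + I*√1319/5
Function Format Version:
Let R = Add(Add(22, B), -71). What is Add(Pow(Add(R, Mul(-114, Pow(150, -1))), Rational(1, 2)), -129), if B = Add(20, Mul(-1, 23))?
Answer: Add(-129, Mul(Rational(1, 5), I, Pow(1319, Rational(1, 2)))) ≈ Add(-129.00, Mul(7.2636, I))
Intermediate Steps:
B = -3 (B = Add(20, -23) = -3)
R = -52 (R = Add(Add(22, -3), -71) = Add(19, -71) = -52)
Add(Pow(Add(R, Mul(-114, Pow(150, -1))), Rational(1, 2)), -129) = Add(Pow(Add(-52, Mul(-114, Pow(150, -1))), Rational(1, 2)), -129) = Add(Pow(Add(-52, Mul(-114, Rational(1, 150))), Rational(1, 2)), -129) = Add(Pow(Add(-52, Rational(-19, 25)), Rational(1, 2)), -129) = Add(Pow(Rational(-1319, 25), Rational(1, 2)), -129) = Add(Mul(Rational(1, 5), I, Pow(1319, Rational(1, 2))), -129) = Add(-129, Mul(Rational(1, 5), I, Pow(1319, Rational(1, 2))))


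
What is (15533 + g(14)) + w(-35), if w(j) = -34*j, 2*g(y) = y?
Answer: 16730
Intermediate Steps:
g(y) = y/2
(15533 + g(14)) + w(-35) = (15533 + (½)*14) - 34*(-35) = (15533 + 7) + 1190 = 15540 + 1190 = 16730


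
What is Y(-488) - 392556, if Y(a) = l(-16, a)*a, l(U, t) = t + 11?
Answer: -159780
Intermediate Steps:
l(U, t) = 11 + t
Y(a) = a*(11 + a) (Y(a) = (11 + a)*a = a*(11 + a))
Y(-488) - 392556 = -488*(11 - 488) - 392556 = -488*(-477) - 392556 = 232776 - 392556 = -159780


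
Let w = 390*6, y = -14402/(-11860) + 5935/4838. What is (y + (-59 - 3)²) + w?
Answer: 44371227887/7172335 ≈ 6186.4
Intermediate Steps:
y = 17508247/7172335 (y = -14402*(-1/11860) + 5935*(1/4838) = 7201/5930 + 5935/4838 = 17508247/7172335 ≈ 2.4411)
w = 2340
(y + (-59 - 3)²) + w = (17508247/7172335 + (-59 - 3)²) + 2340 = (17508247/7172335 + (-62)²) + 2340 = (17508247/7172335 + 3844) + 2340 = 27587963987/7172335 + 2340 = 44371227887/7172335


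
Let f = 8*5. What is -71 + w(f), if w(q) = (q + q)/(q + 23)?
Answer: -4393/63 ≈ -69.730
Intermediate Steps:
f = 40
w(q) = 2*q/(23 + q) (w(q) = (2*q)/(23 + q) = 2*q/(23 + q))
-71 + w(f) = -71 + 2*40/(23 + 40) = -71 + 2*40/63 = -71 + 2*40*(1/63) = -71 + 80/63 = -4393/63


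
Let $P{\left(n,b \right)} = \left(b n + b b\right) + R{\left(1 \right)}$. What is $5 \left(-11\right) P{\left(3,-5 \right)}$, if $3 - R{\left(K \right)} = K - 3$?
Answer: $-825$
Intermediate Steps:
$R{\left(K \right)} = 6 - K$ ($R{\left(K \right)} = 3 - \left(K - 3\right) = 3 - \left(-3 + K\right) = 6 - K$)
$P{\left(n,b \right)} = 5 + b^{2} + b n$ ($P{\left(n,b \right)} = \left(b n + b b\right) + \left(6 - 1\right) = \left(b n + b^{2}\right) + \left(6 - 1\right) = \left(b^{2} + b n\right) + 5 = 5 + b^{2} + b n$)
$5 \left(-11\right) P{\left(3,-5 \right)} = 5 \left(-11\right) \left(5 + \left(-5\right)^{2} - 15\right) = - 55 \left(5 + 25 - 15\right) = \left(-55\right) 15 = -825$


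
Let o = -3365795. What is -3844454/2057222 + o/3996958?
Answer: -11145154346211/4111314965338 ≈ -2.7108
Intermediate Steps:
-3844454/2057222 + o/3996958 = -3844454/2057222 - 3365795/3996958 = -3844454*1/2057222 - 3365795*1/3996958 = -1922227/1028611 - 3365795/3996958 = -11145154346211/4111314965338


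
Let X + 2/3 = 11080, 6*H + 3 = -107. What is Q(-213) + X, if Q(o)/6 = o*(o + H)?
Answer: 920170/3 ≈ 3.0672e+5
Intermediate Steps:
H = -55/3 (H = -½ + (⅙)*(-107) = -½ - 107/6 = -55/3 ≈ -18.333)
Q(o) = 6*o*(-55/3 + o) (Q(o) = 6*(o*(o - 55/3)) = 6*(o*(-55/3 + o)) = 6*o*(-55/3 + o))
X = 33238/3 (X = -⅔ + 11080 = 33238/3 ≈ 11079.)
Q(-213) + X = 2*(-213)*(-55 + 3*(-213)) + 33238/3 = 2*(-213)*(-55 - 639) + 33238/3 = 2*(-213)*(-694) + 33238/3 = 295644 + 33238/3 = 920170/3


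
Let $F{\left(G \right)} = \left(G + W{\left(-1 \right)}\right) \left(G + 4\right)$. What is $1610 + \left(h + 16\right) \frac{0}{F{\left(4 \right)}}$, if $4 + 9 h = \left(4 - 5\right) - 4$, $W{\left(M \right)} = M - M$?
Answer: $1610$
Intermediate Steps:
$W{\left(M \right)} = 0$
$F{\left(G \right)} = G \left(4 + G\right)$ ($F{\left(G \right)} = \left(G + 0\right) \left(G + 4\right) = G \left(4 + G\right)$)
$h = -1$ ($h = - \frac{4}{9} + \frac{\left(4 - 5\right) - 4}{9} = - \frac{4}{9} + \frac{-1 - 4}{9} = - \frac{4}{9} + \frac{1}{9} \left(-5\right) = - \frac{4}{9} - \frac{5}{9} = -1$)
$1610 + \left(h + 16\right) \frac{0}{F{\left(4 \right)}} = 1610 + \left(-1 + 16\right) \frac{0}{4 \left(4 + 4\right)} = 1610 + 15 \frac{0}{4 \cdot 8} = 1610 + 15 \cdot \frac{0}{32} = 1610 + 15 \cdot 0 \cdot \frac{1}{32} = 1610 + 15 \cdot 0 = 1610 + 0 = 1610$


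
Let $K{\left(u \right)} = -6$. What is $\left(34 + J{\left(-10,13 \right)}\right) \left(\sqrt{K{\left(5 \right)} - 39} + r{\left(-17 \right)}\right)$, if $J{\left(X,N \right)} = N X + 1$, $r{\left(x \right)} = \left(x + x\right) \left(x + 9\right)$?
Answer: $-25840 - 285 i \sqrt{5} \approx -25840.0 - 637.28 i$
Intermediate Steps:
$r{\left(x \right)} = 2 x \left(9 + x\right)$
$J{\left(X,N \right)} = 1 + N X$
$\left(34 + J{\left(-10,13 \right)}\right) \left(\sqrt{K{\left(5 \right)} - 39} + r{\left(-17 \right)}\right) = \left(34 + \left(1 + 13 \left(-10\right)\right)\right) \left(\sqrt{-6 - 39} + 2 \left(-17\right) \left(9 - 17\right)\right) = \left(34 + \left(1 - 130\right)\right) \left(\sqrt{-45} + 2 \left(-17\right) \left(-8\right)\right) = \left(34 - 129\right) \left(3 i \sqrt{5} + 272\right) = - 95 \left(272 + 3 i \sqrt{5}\right) = -25840 - 285 i \sqrt{5}$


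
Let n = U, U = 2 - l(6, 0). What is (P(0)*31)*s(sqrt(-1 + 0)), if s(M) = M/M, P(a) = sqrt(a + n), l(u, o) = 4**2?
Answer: 31*I*sqrt(14) ≈ 115.99*I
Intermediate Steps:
l(u, o) = 16
U = -14 (U = 2 - 1*16 = 2 - 16 = -14)
n = -14
P(a) = sqrt(-14 + a) (P(a) = sqrt(a - 14) = sqrt(-14 + a))
s(M) = 1
(P(0)*31)*s(sqrt(-1 + 0)) = (sqrt(-14 + 0)*31)*1 = (sqrt(-14)*31)*1 = ((I*sqrt(14))*31)*1 = (31*I*sqrt(14))*1 = 31*I*sqrt(14)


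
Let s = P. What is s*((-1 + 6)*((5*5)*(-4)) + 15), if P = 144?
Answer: -69840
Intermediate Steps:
s = 144
s*((-1 + 6)*((5*5)*(-4)) + 15) = 144*((-1 + 6)*((5*5)*(-4)) + 15) = 144*(5*(25*(-4)) + 15) = 144*(5*(-100) + 15) = 144*(-500 + 15) = 144*(-485) = -69840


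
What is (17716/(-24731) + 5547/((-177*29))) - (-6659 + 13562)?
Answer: -292174696818/42314741 ≈ -6904.8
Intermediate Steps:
(17716/(-24731) + 5547/((-177*29))) - (-6659 + 13562) = (17716*(-1/24731) + 5547/(-5133)) - 1*6903 = (-17716/24731 + 5547*(-1/5133)) - 6903 = (-17716/24731 - 1849/1711) - 6903 = -76039695/42314741 - 6903 = -292174696818/42314741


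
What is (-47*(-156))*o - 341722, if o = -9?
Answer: -407710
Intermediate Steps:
(-47*(-156))*o - 341722 = -47*(-156)*(-9) - 341722 = 7332*(-9) - 341722 = -65988 - 341722 = -407710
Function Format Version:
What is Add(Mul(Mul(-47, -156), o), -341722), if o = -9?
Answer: -407710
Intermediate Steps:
Add(Mul(Mul(-47, -156), o), -341722) = Add(Mul(Mul(-47, -156), -9), -341722) = Add(Mul(7332, -9), -341722) = Add(-65988, -341722) = -407710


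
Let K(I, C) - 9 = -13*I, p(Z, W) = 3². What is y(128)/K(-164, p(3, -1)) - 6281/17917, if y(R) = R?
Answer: -11154245/38360297 ≈ -0.29078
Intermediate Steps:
p(Z, W) = 9
K(I, C) = 9 - 13*I
y(128)/K(-164, p(3, -1)) - 6281/17917 = 128/(9 - 13*(-164)) - 6281/17917 = 128/(9 + 2132) - 6281*1/17917 = 128/2141 - 6281/17917 = -11154245/38360297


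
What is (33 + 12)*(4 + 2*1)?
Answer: 270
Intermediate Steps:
(33 + 12)*(4 + 2*1) = 45*(4 + 2) = 45*6 = 270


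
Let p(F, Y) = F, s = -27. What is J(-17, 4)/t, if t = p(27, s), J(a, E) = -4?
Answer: -4/27 ≈ -0.14815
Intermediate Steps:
t = 27
J(-17, 4)/t = -4/27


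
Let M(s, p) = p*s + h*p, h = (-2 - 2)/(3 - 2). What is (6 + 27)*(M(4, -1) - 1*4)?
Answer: -132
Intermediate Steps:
h = -4 (h = -4/1 = -4*1 = -4)
M(s, p) = -4*p + p*s (M(s, p) = p*s - 4*p = -4*p + p*s)
(6 + 27)*(M(4, -1) - 1*4) = (6 + 27)*(-(-4 + 4) - 1*4) = 33*(-1*0 - 4) = 33*(0 - 4) = 33*(-4) = -132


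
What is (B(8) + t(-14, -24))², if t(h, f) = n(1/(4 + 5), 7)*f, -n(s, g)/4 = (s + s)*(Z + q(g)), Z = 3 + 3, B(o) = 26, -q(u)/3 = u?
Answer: 86436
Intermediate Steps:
q(u) = -3*u
Z = 6
n(s, g) = -8*s*(6 - 3*g) (n(s, g) = -4*(s + s)*(6 - 3*g) = -4*2*s*(6 - 3*g) = -8*s*(6 - 3*g))
t(h, f) = 40*f/3 (t(h, f) = (24*(-2 + 7)/(4 + 5))*f = (24*5/9)*f = (24*(⅑)*5)*f = 40*f/3)
(B(8) + t(-14, -24))² = (26 + (40/3)*(-24))² = (26 - 320)² = (-294)² = 86436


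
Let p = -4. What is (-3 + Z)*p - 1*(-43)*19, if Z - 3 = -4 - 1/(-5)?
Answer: 4161/5 ≈ 832.20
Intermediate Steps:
Z = -⅘ (Z = 3 + (-4 - 1/(-5)) = 3 + (-4 - 1*(-⅕)) = 3 + (-4 + ⅕) = 3 - 19/5 = -⅘ ≈ -0.80000)
(-3 + Z)*p - 1*(-43)*19 = (-3 - ⅘)*(-4) - 1*(-43)*19 = -19/5*(-4) + 43*19 = 76/5 + 817 = 4161/5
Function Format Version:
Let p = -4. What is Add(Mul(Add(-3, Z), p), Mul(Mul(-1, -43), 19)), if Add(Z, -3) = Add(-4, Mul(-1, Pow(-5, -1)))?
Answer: Rational(4161, 5) ≈ 832.20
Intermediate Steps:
Z = Rational(-4, 5) (Z = Add(3, Add(-4, Mul(-1, Pow(-5, -1)))) = Add(3, Add(-4, Mul(-1, Rational(-1, 5)))) = Add(3, Add(-4, Rational(1, 5))) = Add(3, Rational(-19, 5)) = Rational(-4, 5) ≈ -0.80000)
Add(Mul(Add(-3, Z), p), Mul(Mul(-1, -43), 19)) = Add(Mul(Add(-3, Rational(-4, 5)), -4), Mul(Mul(-1, -43), 19)) = Add(Mul(Rational(-19, 5), -4), Mul(43, 19)) = Add(Rational(76, 5), 817) = Rational(4161, 5)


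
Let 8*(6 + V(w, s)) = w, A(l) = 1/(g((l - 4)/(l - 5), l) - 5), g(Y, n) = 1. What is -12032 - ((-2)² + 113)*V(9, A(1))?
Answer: -91693/8 ≈ -11462.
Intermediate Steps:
A(l) = -¼ (A(l) = 1/(1 - 5) = 1/(-4) = -¼)
V(w, s) = -6 + w/8
-12032 - ((-2)² + 113)*V(9, A(1)) = -12032 - ((-2)² + 113)*(-6 + (⅛)*9) = -12032 - (4 + 113)*(-6 + 9/8) = -12032 - 117*(-39)/8 = -12032 - 1*(-4563/8) = -12032 + 4563/8 = -91693/8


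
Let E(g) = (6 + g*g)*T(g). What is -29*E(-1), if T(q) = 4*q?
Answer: 812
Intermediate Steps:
E(g) = 4*g*(6 + g²) (E(g) = (6 + g*g)*(4*g) = (6 + g²)*(4*g) = 4*g*(6 + g²))
-29*E(-1) = -116*(-1)*(6 + (-1)²) = -116*(-1)*(6 + 1) = -116*(-1)*7 = -29*(-28) = 812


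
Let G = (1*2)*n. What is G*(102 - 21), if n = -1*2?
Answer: -324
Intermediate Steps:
n = -2
G = -4 (G = (1*2)*(-2) = 2*(-2) = -4)
G*(102 - 21) = -4*(102 - 21) = -4*81 = -324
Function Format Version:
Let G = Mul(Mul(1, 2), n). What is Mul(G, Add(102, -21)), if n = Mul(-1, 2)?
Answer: -324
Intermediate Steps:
n = -2
G = -4 (G = Mul(Mul(1, 2), -2) = Mul(2, -2) = -4)
Mul(G, Add(102, -21)) = Mul(-4, Add(102, -21)) = Mul(-4, 81) = -324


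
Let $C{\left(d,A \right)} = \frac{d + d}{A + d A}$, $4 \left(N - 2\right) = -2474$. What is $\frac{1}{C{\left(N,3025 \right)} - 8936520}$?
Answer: $- \frac{3723775}{33277589760534} \approx -1.119 \cdot 10^{-7}$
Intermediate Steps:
$N = - \frac{1233}{2}$ ($N = 2 + \frac{1}{4} \left(-2474\right) = 2 - \frac{1237}{2} = - \frac{1233}{2} \approx -616.5$)
$C{\left(d,A \right)} = \frac{2 d}{A + A d}$
$\frac{1}{C{\left(N,3025 \right)} - 8936520} = \frac{1}{2 \left(- \frac{1233}{2}\right) \frac{1}{3025} \frac{1}{1 - \frac{1233}{2}} - 8936520} = \frac{1}{2 \left(- \frac{1233}{2}\right) \frac{1}{3025} \frac{1}{- \frac{1231}{2}} - 8936520} = \frac{1}{2 \left(- \frac{1233}{2}\right) \frac{1}{3025} \left(- \frac{2}{1231}\right) - 8936520} = \frac{1}{\frac{2466}{3723775} - 8936520} = \frac{1}{- \frac{33277589760534}{3723775}} = - \frac{3723775}{33277589760534}$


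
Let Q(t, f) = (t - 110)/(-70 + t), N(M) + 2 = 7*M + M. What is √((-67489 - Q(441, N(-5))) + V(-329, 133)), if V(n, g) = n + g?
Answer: 67*I*√2075374/371 ≈ 260.17*I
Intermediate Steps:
N(M) = -2 + 8*M (N(M) = -2 + (7*M + M) = -2 + 8*M)
Q(t, f) = (-110 + t)/(-70 + t)
V(n, g) = g + n
√((-67489 - Q(441, N(-5))) + V(-329, 133)) = √((-67489 - (-110 + 441)/(-70 + 441)) + (133 - 329)) = √((-67489 - 331/371) - 196) = √(-25038750/371 - 196) = √(-25111466/371) = 67*I*√2075374/371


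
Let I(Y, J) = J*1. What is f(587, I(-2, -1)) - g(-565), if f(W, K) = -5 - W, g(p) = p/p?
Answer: -593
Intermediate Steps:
g(p) = 1
I(Y, J) = J
f(587, I(-2, -1)) - g(-565) = (-5 - 1*587) - 1*1 = (-5 - 587) - 1 = -592 - 1 = -593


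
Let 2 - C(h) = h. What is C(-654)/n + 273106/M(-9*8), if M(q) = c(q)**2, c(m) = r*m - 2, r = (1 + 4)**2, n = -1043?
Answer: -922658133/1693416886 ≈ -0.54485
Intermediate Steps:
r = 25 (r = 5**2 = 25)
C(h) = 2 - h
c(m) = -2 + 25*m (c(m) = 25*m - 2 = -2 + 25*m)
M(q) = (-2 + 25*q)**2
C(-654)/n + 273106/M(-9*8) = (2 - 1*(-654))/(-1043) + 273106/((-2 + 25*(-9*8))**2) = (2 + 654)*(-1/1043) + 273106/((-2 + 25*(-72))**2) = 656*(-1/1043) + 273106/((-2 - 1800)**2) = -656/1043 + 273106/((-1802)**2) = -656/1043 + 273106/3247204 = -656/1043 + 273106*(1/3247204) = -656/1043 + 136553/1623602 = -922658133/1693416886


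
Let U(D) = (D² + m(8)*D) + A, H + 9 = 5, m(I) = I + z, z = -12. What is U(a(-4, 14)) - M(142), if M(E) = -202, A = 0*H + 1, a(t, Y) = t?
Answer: 235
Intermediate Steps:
m(I) = -12 + I (m(I) = I - 12 = -12 + I)
H = -4 (H = -9 + 5 = -4)
A = 1 (A = 0*(-4) + 1 = 0 + 1 = 1)
U(D) = 1 + D² - 4*D (U(D) = (D² + (-12 + 8)*D) + 1 = (D² - 4*D) + 1 = 1 + D² - 4*D)
U(a(-4, 14)) - M(142) = (1 + (-4)² - 4*(-4)) - 1*(-202) = (1 + 16 + 16) + 202 = 33 + 202 = 235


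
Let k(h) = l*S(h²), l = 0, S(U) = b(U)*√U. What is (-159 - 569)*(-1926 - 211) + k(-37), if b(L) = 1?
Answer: 1555736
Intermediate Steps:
S(U) = √U (S(U) = 1*√U = √U)
k(h) = 0 (k(h) = 0*√(h²) = 0)
(-159 - 569)*(-1926 - 211) + k(-37) = (-159 - 569)*(-1926 - 211) + 0 = -728*(-2137) + 0 = 1555736 + 0 = 1555736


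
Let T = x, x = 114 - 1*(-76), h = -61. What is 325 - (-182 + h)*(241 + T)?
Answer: 105058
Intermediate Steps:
x = 190 (x = 114 + 76 = 190)
T = 190
325 - (-182 + h)*(241 + T) = 325 - (-182 - 61)*(241 + 190) = 325 - (-243)*431 = 325 - 1*(-104733) = 325 + 104733 = 105058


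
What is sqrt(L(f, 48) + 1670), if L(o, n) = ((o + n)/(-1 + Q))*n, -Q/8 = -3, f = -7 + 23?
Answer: sqrt(954086)/23 ≈ 42.468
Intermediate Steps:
f = 16
Q = 24 (Q = -8*(-3) = 24)
L(o, n) = n*(n/23 + o/23) (L(o, n) = ((o + n)/(-1 + 24))*n = ((n + o)/23)*n = ((n + o)*(1/23))*n = (n/23 + o/23)*n = n*(n/23 + o/23))
sqrt(L(f, 48) + 1670) = sqrt((1/23)*48*(48 + 16) + 1670) = sqrt((1/23)*48*64 + 1670) = sqrt(3072/23 + 1670) = sqrt(41482/23) = sqrt(954086)/23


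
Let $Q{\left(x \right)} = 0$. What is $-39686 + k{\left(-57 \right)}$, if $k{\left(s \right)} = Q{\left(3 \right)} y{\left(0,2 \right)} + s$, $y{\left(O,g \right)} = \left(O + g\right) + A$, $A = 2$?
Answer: $-39743$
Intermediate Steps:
$y{\left(O,g \right)} = 2 + O + g$ ($y{\left(O,g \right)} = \left(O + g\right) + 2 = 2 + O + g$)
$k{\left(s \right)} = s$ ($k{\left(s \right)} = 0 \left(2 + 0 + 2\right) + s = 0 \cdot 4 + s = 0 + s = s$)
$-39686 + k{\left(-57 \right)} = -39686 - 57 = -39743$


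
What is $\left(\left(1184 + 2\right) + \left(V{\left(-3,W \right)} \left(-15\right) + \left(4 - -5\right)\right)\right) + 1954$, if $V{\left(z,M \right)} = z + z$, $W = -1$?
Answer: $3239$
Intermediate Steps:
$V{\left(z,M \right)} = 2 z$
$\left(\left(1184 + 2\right) + \left(V{\left(-3,W \right)} \left(-15\right) + \left(4 - -5\right)\right)\right) + 1954 = \left(\left(1184 + 2\right) + \left(2 \left(-3\right) \left(-15\right) + \left(4 - -5\right)\right)\right) + 1954 = \left(1186 + \left(\left(-6\right) \left(-15\right) + \left(4 + 5\right)\right)\right) + 1954 = \left(1186 + \left(90 + 9\right)\right) + 1954 = \left(1186 + 99\right) + 1954 = 1285 + 1954 = 3239$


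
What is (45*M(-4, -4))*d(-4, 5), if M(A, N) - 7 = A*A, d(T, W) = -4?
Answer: -4140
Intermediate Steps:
M(A, N) = 7 + A² (M(A, N) = 7 + A*A = 7 + A²)
(45*M(-4, -4))*d(-4, 5) = (45*(7 + (-4)²))*(-4) = (45*(7 + 16))*(-4) = (45*23)*(-4) = 1035*(-4) = -4140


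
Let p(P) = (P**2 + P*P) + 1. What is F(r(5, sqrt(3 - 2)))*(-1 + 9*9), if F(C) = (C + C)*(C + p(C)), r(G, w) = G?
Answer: 44800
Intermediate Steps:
p(P) = 1 + 2*P**2 (p(P) = (P**2 + P**2) + 1 = 2*P**2 + 1 = 1 + 2*P**2)
F(C) = 2*C*(1 + C + 2*C**2) (F(C) = (C + C)*(C + (1 + 2*C**2)) = (2*C)*(1 + C + 2*C**2) = 2*C*(1 + C + 2*C**2))
F(r(5, sqrt(3 - 2)))*(-1 + 9*9) = (2*5*(1 + 5 + 2*5**2))*(-1 + 9*9) = (2*5*(1 + 5 + 2*25))*(-1 + 81) = (2*5*(1 + 5 + 50))*80 = (2*5*56)*80 = 560*80 = 44800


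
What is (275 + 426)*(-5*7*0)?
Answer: 0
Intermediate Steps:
(275 + 426)*(-5*7*0) = 701*(-35*0) = 701*0 = 0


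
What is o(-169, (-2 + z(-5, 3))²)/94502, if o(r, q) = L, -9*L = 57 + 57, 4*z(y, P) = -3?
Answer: -19/141753 ≈ -0.00013404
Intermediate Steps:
z(y, P) = -¾ (z(y, P) = (¼)*(-3) = -¾)
L = -38/3 (L = -(57 + 57)/9 = -⅑*114 = -38/3 ≈ -12.667)
o(r, q) = -38/3
o(-169, (-2 + z(-5, 3))²)/94502 = -38/3/94502 = -38/3*1/94502 = -19/141753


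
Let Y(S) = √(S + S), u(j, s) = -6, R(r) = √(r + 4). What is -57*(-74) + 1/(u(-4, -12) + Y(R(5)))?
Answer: 21089/5 - √6/30 ≈ 4217.7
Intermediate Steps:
R(r) = √(4 + r)
Y(S) = √2*√S (Y(S) = √(2*S) = √2*√S)
-57*(-74) + 1/(u(-4, -12) + Y(R(5))) = -57*(-74) + 1/(-6 + √2*√(√(4 + 5))) = 4218 + 1/(-6 + √2*√(√9)) = 4218 + 1/(-6 + √2*√3) = 4218 + 1/(-6 + √6)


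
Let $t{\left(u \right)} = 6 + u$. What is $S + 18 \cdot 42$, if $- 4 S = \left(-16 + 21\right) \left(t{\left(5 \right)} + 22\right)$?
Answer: $\frac{2859}{4} \approx 714.75$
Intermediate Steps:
$S = - \frac{165}{4}$ ($S = - \frac{\left(-16 + 21\right) \left(\left(6 + 5\right) + 22\right)}{4} = - \frac{5 \left(11 + 22\right)}{4} = - \frac{5 \cdot 33}{4} = \left(- \frac{1}{4}\right) 165 = - \frac{165}{4} \approx -41.25$)
$S + 18 \cdot 42 = - \frac{165}{4} + 18 \cdot 42 = - \frac{165}{4} + 756 = \frac{2859}{4}$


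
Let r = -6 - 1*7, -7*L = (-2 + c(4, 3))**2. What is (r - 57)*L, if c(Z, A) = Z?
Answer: 40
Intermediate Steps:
L = -4/7 (L = -(-2 + 4)**2/7 = -1/7*2**2 = -1/7*4 = -4/7 ≈ -0.57143)
r = -13 (r = -6 - 7 = -13)
(r - 57)*L = (-13 - 57)*(-4/7) = -70*(-4/7) = 40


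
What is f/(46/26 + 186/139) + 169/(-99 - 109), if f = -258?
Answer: -7532291/89840 ≈ -83.841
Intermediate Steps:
f/(46/26 + 186/139) + 169/(-99 - 109) = -258/(46/26 + 186/139) + 169/(-99 - 109) = -258/(46*(1/26) + 186*(1/139)) + 169/(-208) = -258/(23/13 + 186/139) + 169*(-1/208) = -258/5615/1807 - 13/16 = -258*1807/5615 - 13/16 = -466206/5615 - 13/16 = -7532291/89840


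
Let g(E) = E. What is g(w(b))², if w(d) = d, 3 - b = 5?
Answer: 4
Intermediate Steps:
b = -2 (b = 3 - 1*5 = 3 - 5 = -2)
g(w(b))² = (-2)² = 4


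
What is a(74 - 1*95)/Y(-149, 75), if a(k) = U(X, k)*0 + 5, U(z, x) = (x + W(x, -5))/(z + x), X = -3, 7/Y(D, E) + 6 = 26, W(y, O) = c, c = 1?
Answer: 100/7 ≈ 14.286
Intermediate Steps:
W(y, O) = 1
Y(D, E) = 7/20 (Y(D, E) = 7/(-6 + 26) = 7/20)
U(z, x) = (1 + x)/(x + z) (U(z, x) = (x + 1)/(z + x) = (1 + x)/(x + z))
a(k) = 5 (a(k) = ((1 + k)/(k - 3))*0 + 5 = ((1 + k)/(-3 + k))*0 + 5 = 0 + 5 = 5)
a(74 - 1*95)/Y(-149, 75) = 5/(7/20) = 5*(20/7) = 100/7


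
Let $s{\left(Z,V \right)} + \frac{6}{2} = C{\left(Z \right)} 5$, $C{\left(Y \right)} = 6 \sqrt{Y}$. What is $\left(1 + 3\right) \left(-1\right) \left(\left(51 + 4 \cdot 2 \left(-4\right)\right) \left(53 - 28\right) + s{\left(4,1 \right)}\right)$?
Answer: $-2128$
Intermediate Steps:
$s{\left(Z,V \right)} = -3 + 30 \sqrt{Z}$ ($s{\left(Z,V \right)} = -3 + 6 \sqrt{Z} 5 = -3 + 30 \sqrt{Z}$)
$\left(1 + 3\right) \left(-1\right) \left(\left(51 + 4 \cdot 2 \left(-4\right)\right) \left(53 - 28\right) + s{\left(4,1 \right)}\right) = \left(1 + 3\right) \left(-1\right) \left(\left(51 + 4 \cdot 2 \left(-4\right)\right) \left(53 - 28\right) - \left(3 - 30 \sqrt{4}\right)\right) = 4 \left(-1\right) \left(\left(51 + 8 \left(-4\right)\right) 25 + \left(-3 + 30 \cdot 2\right)\right) = - 4 \left(\left(51 - 32\right) 25 + \left(-3 + 60\right)\right) = - 4 \left(19 \cdot 25 + 57\right) = - 4 \left(475 + 57\right) = \left(-4\right) 532 = -2128$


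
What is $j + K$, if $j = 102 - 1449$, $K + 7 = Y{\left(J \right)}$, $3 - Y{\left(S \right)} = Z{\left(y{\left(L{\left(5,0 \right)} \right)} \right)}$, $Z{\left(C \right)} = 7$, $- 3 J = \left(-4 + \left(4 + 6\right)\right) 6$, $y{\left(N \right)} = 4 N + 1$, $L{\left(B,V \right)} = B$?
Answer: $-1358$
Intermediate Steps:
$y{\left(N \right)} = 1 + 4 N$
$J = -12$ ($J = - \frac{\left(-4 + \left(4 + 6\right)\right) 6}{3} = - \frac{\left(-4 + 10\right) 6}{3} = - \frac{6 \cdot 6}{3} = \left(- \frac{1}{3}\right) 36 = -12$)
$Y{\left(S \right)} = -4$ ($Y{\left(S \right)} = 3 - 7 = -4$)
$K = -11$ ($K = -7 - 4 = -11$)
$j = -1347$ ($j = 102 - 1449 = -1347$)
$j + K = -1347 - 11 = -1358$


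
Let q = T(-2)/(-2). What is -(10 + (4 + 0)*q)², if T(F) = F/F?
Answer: -64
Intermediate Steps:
T(F) = 1
q = -½ (q = 1/(-2) = 1*(-½) = -½ ≈ -0.50000)
-(10 + (4 + 0)*q)² = -(10 + (4 + 0)*(-½))² = -(10 + 4*(-½))² = -(10 - 2)² = -1*8² = -1*64 = -64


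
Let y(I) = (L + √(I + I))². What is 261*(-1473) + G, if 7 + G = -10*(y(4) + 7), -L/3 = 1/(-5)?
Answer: -1923068/5 - 24*√2 ≈ -3.8465e+5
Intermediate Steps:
L = ⅗ (L = -3/(-5) = -3*(-⅕) = ⅗ ≈ 0.60000)
y(I) = (⅗ + √2*√I)² (y(I) = (⅗ + √(I + I))² = (⅗ + √(2*I))² = (⅗ + √2*√I)²)
G = -77 - 2*(3 + 10*√2)²/5 (G = -7 - 10*((3 + 5*√2*√4)²/25 + 7) = -7 - 10*((3 + 5*√2*2)²/25 + 7) = -7 - 10*((3 + 10*√2)²/25 + 7) = -7 - 10*(7 + (3 + 10*√2)²/25) = -7 + (-70 - 2*(3 + 10*√2)²/5) = -77 - 2*(3 + 10*√2)²/5 ≈ -194.54)
261*(-1473) + G = 261*(-1473) + (-803/5 - 24*√2) = -384453 + (-803/5 - 24*√2) = -1923068/5 - 24*√2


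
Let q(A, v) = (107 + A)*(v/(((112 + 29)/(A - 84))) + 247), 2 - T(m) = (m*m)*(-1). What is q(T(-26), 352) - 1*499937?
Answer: 40327386/47 ≈ 8.5803e+5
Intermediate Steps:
T(m) = 2 + m**2 (T(m) = 2 - m*m*(-1) = 2 - m**2*(-1) = 2 - (-1)*m**2 = 2 + m**2)
q(A, v) = (107 + A)*(247 + v*(-28/47 + A/141)) (q(A, v) = (107 + A)*(v/((141/(-84 + A))) + 247) = (107 + A)*(v*(-28/47 + A/141) + 247) = (107 + A)*(247 + v*(-28/47 + A/141)))
q(T(-26), 352) - 1*499937 = (26429 + 247*(2 + (-26)**2) - 2996/47*352 + (1/141)*352*(2 + (-26)**2)**2 + (23/141)*(2 + (-26)**2)*352) - 1*499937 = (26429 + 247*(2 + 676) - 1054592/47 + (1/141)*352*(2 + 676)**2 + (23/141)*(2 + 676)*352) - 499937 = (26429 + 247*678 - 1054592/47 + (1/141)*352*678**2 + (23/141)*678*352) - 499937 = (26429 + 167466 - 1054592/47 + (1/141)*352*459684 + 1829696/47) - 499937 = (26429 + 167466 - 1054592/47 + 53936256/47 + 1829696/47) - 499937 = 63824425/47 - 499937 = 40327386/47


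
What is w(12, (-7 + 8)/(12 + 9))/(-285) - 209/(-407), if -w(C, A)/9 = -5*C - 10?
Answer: -1193/703 ≈ -1.6970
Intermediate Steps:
w(C, A) = 90 + 45*C (w(C, A) = -9*(-5*C - 10) = -9*(-10 - 5*C) = 90 + 45*C)
w(12, (-7 + 8)/(12 + 9))/(-285) - 209/(-407) = (90 + 45*12)/(-285) - 209/(-407) = (90 + 540)*(-1/285) - 209*(-1/407) = 630*(-1/285) + 19/37 = -42/19 + 19/37 = -1193/703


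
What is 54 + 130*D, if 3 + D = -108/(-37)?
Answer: 1608/37 ≈ 43.459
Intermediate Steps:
D = -3/37 (D = -3 - 108/(-37) = -3 - 108*(-1/37) = -3 + 108/37 = -3/37 ≈ -0.081081)
54 + 130*D = 54 + 130*(-3/37) = 54 - 390/37 = 1608/37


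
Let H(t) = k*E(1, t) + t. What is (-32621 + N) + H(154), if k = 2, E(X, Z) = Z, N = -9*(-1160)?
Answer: -21719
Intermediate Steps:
N = 10440
H(t) = 3*t (H(t) = 2*t + t = 3*t)
(-32621 + N) + H(154) = (-32621 + 10440) + 3*154 = -22181 + 462 = -21719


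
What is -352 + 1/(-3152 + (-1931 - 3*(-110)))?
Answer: -1673057/4753 ≈ -352.00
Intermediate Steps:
-352 + 1/(-3152 + (-1931 - 3*(-110))) = -352 + 1/(-3152 + (-1931 - 1*(-330))) = -352 + 1/(-3152 + (-1931 + 330)) = -352 + 1/(-3152 - 1601) = -352 + 1/(-4753) = -352 - 1/4753 = -1673057/4753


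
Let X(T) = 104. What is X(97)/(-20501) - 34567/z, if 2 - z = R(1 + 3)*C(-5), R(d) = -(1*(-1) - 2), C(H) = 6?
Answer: 54512031/25232 ≈ 2160.4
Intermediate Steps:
R(d) = 3 (R(d) = -(-1 - 2) = -1*(-3) = 3)
z = -16 (z = 2 - 3*6 = 2 - 1*18 = 2 - 18 = -16)
X(97)/(-20501) - 34567/z = 104/(-20501) - 34567/(-16) = 104*(-1/20501) - 34567*(-1/16) = -8/1577 + 34567/16 = 54512031/25232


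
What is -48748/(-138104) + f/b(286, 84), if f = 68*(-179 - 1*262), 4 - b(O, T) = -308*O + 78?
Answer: 6210155/506461894 ≈ 0.012262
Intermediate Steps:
b(O, T) = -74 + 308*O (b(O, T) = 4 - (-308*O + 78) = 4 - (78 - 308*O) = 4 + (-78 + 308*O) = -74 + 308*O)
f = -29988 (f = 68*(-179 - 262) = 68*(-441) = -29988)
-48748/(-138104) + f/b(286, 84) = -48748/(-138104) - 29988/(-74 + 308*286) = -48748*(-1/138104) - 29988/(-74 + 88088) = 12187/34526 - 29988/88014 = 12187/34526 - 29988*1/88014 = 12187/34526 - 4998/14669 = 6210155/506461894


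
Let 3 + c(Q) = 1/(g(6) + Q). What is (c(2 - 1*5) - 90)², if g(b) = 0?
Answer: 78400/9 ≈ 8711.1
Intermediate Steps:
c(Q) = -3 + 1/Q (c(Q) = -3 + 1/(0 + Q) = -3 + 1/Q)
(c(2 - 1*5) - 90)² = ((-3 + 1/(2 - 1*5)) - 90)² = ((-3 + 1/(2 - 5)) - 90)² = ((-3 + 1/(-3)) - 90)² = ((-3 - ⅓) - 90)² = (-10/3 - 90)² = (-280/3)² = 78400/9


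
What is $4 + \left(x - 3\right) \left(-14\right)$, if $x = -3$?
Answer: $88$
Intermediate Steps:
$4 + \left(x - 3\right) \left(-14\right) = 4 + \left(-3 - 3\right) \left(-14\right) = 4 - -84 = 4 + 84 = 88$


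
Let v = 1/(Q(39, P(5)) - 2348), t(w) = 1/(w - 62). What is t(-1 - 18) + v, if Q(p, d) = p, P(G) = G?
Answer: -2390/187029 ≈ -0.012779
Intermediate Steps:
t(w) = 1/(-62 + w)
v = -1/2309 (v = 1/(39 - 2348) = 1/(-2309) = -1/2309 ≈ -0.00043309)
t(-1 - 18) + v = 1/(-62 + (-1 - 18)) - 1/2309 = 1/(-62 - 19) - 1/2309 = 1/(-81) - 1/2309 = -1/81 - 1/2309 = -2390/187029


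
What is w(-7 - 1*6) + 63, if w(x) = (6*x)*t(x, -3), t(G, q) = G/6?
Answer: 232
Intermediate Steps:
t(G, q) = G/6 (t(G, q) = G*(⅙) = G/6)
w(x) = x² (w(x) = (6*x)*(x/6) = x²)
w(-7 - 1*6) + 63 = (-7 - 1*6)² + 63 = (-7 - 6)² + 63 = (-13)² + 63 = 169 + 63 = 232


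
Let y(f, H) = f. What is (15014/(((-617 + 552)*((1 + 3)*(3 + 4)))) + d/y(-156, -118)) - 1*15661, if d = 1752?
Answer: -14269237/910 ≈ -15680.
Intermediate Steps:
(15014/(((-617 + 552)*((1 + 3)*(3 + 4)))) + d/y(-156, -118)) - 1*15661 = (15014/(((-617 + 552)*((1 + 3)*(3 + 4)))) + 1752/(-156)) - 1*15661 = (15014/((-260*7)) + 1752*(-1/156)) - 15661 = (15014/((-65*28)) - 146/13) - 15661 = (15014/(-1820) - 146/13) - 15661 = (15014*(-1/1820) - 146/13) - 15661 = (-7507/910 - 146/13) - 15661 = -17727/910 - 15661 = -14269237/910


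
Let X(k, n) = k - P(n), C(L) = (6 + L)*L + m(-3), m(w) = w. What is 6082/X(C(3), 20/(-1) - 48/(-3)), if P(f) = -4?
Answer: 3041/14 ≈ 217.21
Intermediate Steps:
C(L) = -3 + L*(6 + L) (C(L) = (6 + L)*L - 3 = L*(6 + L) - 3 = -3 + L*(6 + L))
X(k, n) = 4 + k (X(k, n) = k - 1*(-4) = k + 4 = 4 + k)
6082/X(C(3), 20/(-1) - 48/(-3)) = 6082/(4 + (-3 + 3**2 + 6*3)) = 6082/(4 + (-3 + 9 + 18)) = 6082/(4 + 24) = 6082/28 = 6082*(1/28) = 3041/14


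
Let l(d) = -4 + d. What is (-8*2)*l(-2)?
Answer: 96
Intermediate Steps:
(-8*2)*l(-2) = (-8*2)*(-4 - 2) = -16*(-6) = 96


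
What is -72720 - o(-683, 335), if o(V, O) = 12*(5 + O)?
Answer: -76800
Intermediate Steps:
o(V, O) = 60 + 12*O
-72720 - o(-683, 335) = -72720 - (60 + 12*335) = -72720 - (60 + 4020) = -72720 - 1*4080 = -72720 - 4080 = -76800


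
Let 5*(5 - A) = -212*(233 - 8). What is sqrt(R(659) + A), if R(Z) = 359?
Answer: 4*sqrt(619) ≈ 99.519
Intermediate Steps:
A = 9545 (A = 5 - (-212)*(233 - 8)/5 = 5 - (-212)*225/5 = 5 - 1/5*(-47700) = 5 + 9540 = 9545)
sqrt(R(659) + A) = sqrt(359 + 9545) = sqrt(9904) = 4*sqrt(619)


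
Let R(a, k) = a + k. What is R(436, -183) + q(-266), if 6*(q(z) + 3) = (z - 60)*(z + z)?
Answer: 87466/3 ≈ 29155.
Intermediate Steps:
q(z) = -3 + z*(-60 + z)/3 (q(z) = -3 + ((z - 60)*(z + z))/6 = -3 + ((-60 + z)*(2*z))/6 = -3 + (2*z*(-60 + z))/6 = -3 + z*(-60 + z)/3)
R(436, -183) + q(-266) = (436 - 183) + (-3 - 20*(-266) + (⅓)*(-266)²) = 253 + (-3 + 5320 + (⅓)*70756) = 253 + (-3 + 5320 + 70756/3) = 253 + 86707/3 = 87466/3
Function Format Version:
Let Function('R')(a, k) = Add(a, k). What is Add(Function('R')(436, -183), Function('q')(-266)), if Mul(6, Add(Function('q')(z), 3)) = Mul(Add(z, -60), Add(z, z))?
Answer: Rational(87466, 3) ≈ 29155.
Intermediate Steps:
Function('q')(z) = Add(-3, Mul(Rational(1, 3), z, Add(-60, z))) (Function('q')(z) = Add(-3, Mul(Rational(1, 6), Mul(Add(z, -60), Add(z, z)))) = Add(-3, Mul(Rational(1, 6), Mul(Add(-60, z), Mul(2, z)))) = Add(-3, Mul(Rational(1, 6), Mul(2, z, Add(-60, z)))) = Add(-3, Mul(Rational(1, 3), z, Add(-60, z))))
Add(Function('R')(436, -183), Function('q')(-266)) = Add(Add(436, -183), Add(-3, Mul(-20, -266), Mul(Rational(1, 3), Pow(-266, 2)))) = Add(253, Add(-3, 5320, Mul(Rational(1, 3), 70756))) = Add(253, Add(-3, 5320, Rational(70756, 3))) = Add(253, Rational(86707, 3)) = Rational(87466, 3)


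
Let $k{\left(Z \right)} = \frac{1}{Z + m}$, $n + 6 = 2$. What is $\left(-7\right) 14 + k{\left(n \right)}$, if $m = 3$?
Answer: $-99$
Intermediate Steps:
$n = -4$ ($n = -6 + 2 = -4$)
$k{\left(Z \right)} = \frac{1}{3 + Z}$ ($k{\left(Z \right)} = \frac{1}{Z + 3} = \frac{1}{3 + Z}$)
$\left(-7\right) 14 + k{\left(n \right)} = \left(-7\right) 14 + \frac{1}{3 - 4} = -98 + \frac{1}{-1} = -98 - 1 = -99$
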